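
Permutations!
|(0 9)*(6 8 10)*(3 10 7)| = 10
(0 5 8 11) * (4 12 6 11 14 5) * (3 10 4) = (0 3 10 4 12 6 11)(5 8 14) = [3, 1, 2, 10, 12, 8, 11, 7, 14, 9, 4, 0, 6, 13, 5]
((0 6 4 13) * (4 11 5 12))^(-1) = [13, 1, 2, 3, 12, 11, 0, 7, 8, 9, 10, 6, 5, 4] = (0 13 4 12 5 11 6)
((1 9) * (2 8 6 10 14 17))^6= (17)= [0, 1, 2, 3, 4, 5, 6, 7, 8, 9, 10, 11, 12, 13, 14, 15, 16, 17]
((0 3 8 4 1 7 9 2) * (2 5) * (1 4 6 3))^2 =(0 7 5)(1 9 2)(3 6 8) =[7, 9, 1, 6, 4, 0, 8, 5, 3, 2]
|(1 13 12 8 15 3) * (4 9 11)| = |(1 13 12 8 15 3)(4 9 11)| = 6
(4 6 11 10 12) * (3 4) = (3 4 6 11 10 12) = [0, 1, 2, 4, 6, 5, 11, 7, 8, 9, 12, 10, 3]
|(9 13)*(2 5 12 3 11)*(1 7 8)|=|(1 7 8)(2 5 12 3 11)(9 13)|=30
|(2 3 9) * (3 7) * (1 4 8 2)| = |(1 4 8 2 7 3 9)| = 7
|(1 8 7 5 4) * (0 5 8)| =4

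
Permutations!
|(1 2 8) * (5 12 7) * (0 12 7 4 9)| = 12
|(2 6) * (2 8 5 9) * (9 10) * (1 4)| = |(1 4)(2 6 8 5 10 9)| = 6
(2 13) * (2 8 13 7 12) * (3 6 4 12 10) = (2 7 10 3 6 4 12)(8 13) = [0, 1, 7, 6, 12, 5, 4, 10, 13, 9, 3, 11, 2, 8]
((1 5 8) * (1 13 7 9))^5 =(1 9 7 13 8 5) =[0, 9, 2, 3, 4, 1, 6, 13, 5, 7, 10, 11, 12, 8]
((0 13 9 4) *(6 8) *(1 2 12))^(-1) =(0 4 9 13)(1 12 2)(6 8) =[4, 12, 1, 3, 9, 5, 8, 7, 6, 13, 10, 11, 2, 0]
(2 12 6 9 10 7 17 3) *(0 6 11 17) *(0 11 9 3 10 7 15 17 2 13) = (0 6 3 13)(2 12 9 7 11)(10 15 17) = [6, 1, 12, 13, 4, 5, 3, 11, 8, 7, 15, 2, 9, 0, 14, 17, 16, 10]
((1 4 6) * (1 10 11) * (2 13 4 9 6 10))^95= [0, 11, 6, 3, 13, 5, 9, 7, 8, 1, 4, 10, 12, 2]= (1 11 10 4 13 2 6 9)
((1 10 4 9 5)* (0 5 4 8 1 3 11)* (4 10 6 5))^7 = (0 5 8 4 3 1 9 11 6 10) = [5, 9, 2, 1, 3, 8, 10, 7, 4, 11, 0, 6]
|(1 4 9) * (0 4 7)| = 5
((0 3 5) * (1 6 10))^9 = [0, 1, 2, 3, 4, 5, 6, 7, 8, 9, 10] = (10)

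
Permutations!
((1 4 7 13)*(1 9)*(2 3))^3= (1 13 4 9 7)(2 3)= [0, 13, 3, 2, 9, 5, 6, 1, 8, 7, 10, 11, 12, 4]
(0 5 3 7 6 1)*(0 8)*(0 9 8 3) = (0 5)(1 3 7 6)(8 9) = [5, 3, 2, 7, 4, 0, 1, 6, 9, 8]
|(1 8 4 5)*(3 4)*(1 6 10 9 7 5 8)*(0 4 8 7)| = |(0 4 7 5 6 10 9)(3 8)| = 14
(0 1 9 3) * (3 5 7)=(0 1 9 5 7 3)=[1, 9, 2, 0, 4, 7, 6, 3, 8, 5]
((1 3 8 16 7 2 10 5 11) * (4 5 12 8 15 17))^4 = [0, 4, 16, 5, 3, 15, 6, 8, 10, 9, 7, 17, 2, 13, 14, 11, 12, 1] = (1 4 3 5 15 11 17)(2 16 12)(7 8 10)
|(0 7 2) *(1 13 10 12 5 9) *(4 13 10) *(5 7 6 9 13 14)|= |(0 6 9 1 10 12 7 2)(4 14 5 13)|= 8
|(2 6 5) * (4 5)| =4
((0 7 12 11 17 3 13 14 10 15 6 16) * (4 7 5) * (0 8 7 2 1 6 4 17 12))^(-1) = (0 7 8 16 6 1 2 4 15 10 14 13 3 17 5)(11 12) = [7, 2, 4, 17, 15, 0, 1, 8, 16, 9, 14, 12, 11, 3, 13, 10, 6, 5]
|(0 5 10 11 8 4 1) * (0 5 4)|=7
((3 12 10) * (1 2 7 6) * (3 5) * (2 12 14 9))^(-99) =[0, 12, 7, 14, 4, 3, 1, 6, 8, 2, 5, 11, 10, 13, 9] =(1 12 10 5 3 14 9 2 7 6)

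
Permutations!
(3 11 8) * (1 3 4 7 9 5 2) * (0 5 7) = (0 5 2 1 3 11 8 4)(7 9) = [5, 3, 1, 11, 0, 2, 6, 9, 4, 7, 10, 8]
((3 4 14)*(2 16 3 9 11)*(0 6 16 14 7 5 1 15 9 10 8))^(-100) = (0 7 11)(1 14 16)(2 6 5)(3 15 10)(4 9 8) = [7, 14, 6, 15, 9, 2, 5, 11, 4, 8, 3, 0, 12, 13, 16, 10, 1]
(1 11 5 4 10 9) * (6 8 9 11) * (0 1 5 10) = [1, 6, 2, 3, 0, 4, 8, 7, 9, 5, 11, 10] = (0 1 6 8 9 5 4)(10 11)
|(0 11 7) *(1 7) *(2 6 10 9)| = |(0 11 1 7)(2 6 10 9)| = 4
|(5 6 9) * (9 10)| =|(5 6 10 9)| =4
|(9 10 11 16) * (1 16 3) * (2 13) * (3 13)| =|(1 16 9 10 11 13 2 3)| =8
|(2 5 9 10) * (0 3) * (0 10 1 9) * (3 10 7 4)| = 12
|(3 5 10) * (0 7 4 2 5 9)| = |(0 7 4 2 5 10 3 9)| = 8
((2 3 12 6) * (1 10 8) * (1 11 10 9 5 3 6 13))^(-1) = (1 13 12 3 5 9)(2 6)(8 10 11) = [0, 13, 6, 5, 4, 9, 2, 7, 10, 1, 11, 8, 3, 12]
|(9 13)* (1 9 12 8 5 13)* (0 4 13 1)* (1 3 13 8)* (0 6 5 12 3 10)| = |(0 4 8 12 1 9 6 5 10)(3 13)| = 18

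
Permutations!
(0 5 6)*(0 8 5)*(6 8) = (5 8) = [0, 1, 2, 3, 4, 8, 6, 7, 5]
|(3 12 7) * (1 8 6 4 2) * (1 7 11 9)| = 10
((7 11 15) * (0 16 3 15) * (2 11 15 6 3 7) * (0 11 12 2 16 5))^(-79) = (0 5)(2 12)(3 6)(7 16 15) = [5, 1, 12, 6, 4, 0, 3, 16, 8, 9, 10, 11, 2, 13, 14, 7, 15]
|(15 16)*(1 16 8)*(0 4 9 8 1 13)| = 15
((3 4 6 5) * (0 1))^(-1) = (0 1)(3 5 6 4) = [1, 0, 2, 5, 3, 6, 4]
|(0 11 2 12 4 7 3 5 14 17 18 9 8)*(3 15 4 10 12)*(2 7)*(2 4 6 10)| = |(0 11 7 15 6 10 12 2 3 5 14 17 18 9 8)| = 15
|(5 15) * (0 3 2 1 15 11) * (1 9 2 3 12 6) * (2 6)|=9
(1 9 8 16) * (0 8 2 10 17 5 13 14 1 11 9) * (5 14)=(0 8 16 11 9 2 10 17 14 1)(5 13)=[8, 0, 10, 3, 4, 13, 6, 7, 16, 2, 17, 9, 12, 5, 1, 15, 11, 14]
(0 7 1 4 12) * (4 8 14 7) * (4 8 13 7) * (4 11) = [8, 13, 2, 3, 12, 5, 6, 1, 14, 9, 10, 4, 0, 7, 11] = (0 8 14 11 4 12)(1 13 7)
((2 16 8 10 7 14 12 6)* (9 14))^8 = (2 6 12 14 9 7 10 8 16) = [0, 1, 6, 3, 4, 5, 12, 10, 16, 7, 8, 11, 14, 13, 9, 15, 2]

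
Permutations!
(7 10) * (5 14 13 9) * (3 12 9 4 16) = (3 12 9 5 14 13 4 16)(7 10) = [0, 1, 2, 12, 16, 14, 6, 10, 8, 5, 7, 11, 9, 4, 13, 15, 3]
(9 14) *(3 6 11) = [0, 1, 2, 6, 4, 5, 11, 7, 8, 14, 10, 3, 12, 13, 9] = (3 6 11)(9 14)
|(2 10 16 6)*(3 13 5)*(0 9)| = |(0 9)(2 10 16 6)(3 13 5)| = 12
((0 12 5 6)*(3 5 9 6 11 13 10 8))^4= [0, 1, 2, 10, 4, 8, 6, 7, 13, 9, 11, 3, 12, 5]= (3 10 11)(5 8 13)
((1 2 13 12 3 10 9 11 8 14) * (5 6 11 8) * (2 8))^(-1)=[0, 14, 9, 12, 4, 11, 5, 7, 1, 10, 3, 6, 13, 2, 8]=(1 14 8)(2 9 10 3 12 13)(5 11 6)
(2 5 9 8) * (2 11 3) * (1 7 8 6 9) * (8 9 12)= (1 7 9 6 12 8 11 3 2 5)= [0, 7, 5, 2, 4, 1, 12, 9, 11, 6, 10, 3, 8]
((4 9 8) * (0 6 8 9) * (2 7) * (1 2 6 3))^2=[1, 7, 6, 2, 3, 5, 4, 8, 0, 9]=(9)(0 1 7 8)(2 6 4 3)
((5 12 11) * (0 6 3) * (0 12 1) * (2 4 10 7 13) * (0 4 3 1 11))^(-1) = [12, 6, 13, 2, 1, 11, 0, 10, 8, 9, 4, 5, 3, 7] = (0 12 3 2 13 7 10 4 1 6)(5 11)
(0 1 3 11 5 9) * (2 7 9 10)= (0 1 3 11 5 10 2 7 9)= [1, 3, 7, 11, 4, 10, 6, 9, 8, 0, 2, 5]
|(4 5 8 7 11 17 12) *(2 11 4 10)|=|(2 11 17 12 10)(4 5 8 7)|=20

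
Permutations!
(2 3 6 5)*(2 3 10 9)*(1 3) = [0, 3, 10, 6, 4, 1, 5, 7, 8, 2, 9] = (1 3 6 5)(2 10 9)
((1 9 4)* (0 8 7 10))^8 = (10)(1 4 9) = [0, 4, 2, 3, 9, 5, 6, 7, 8, 1, 10]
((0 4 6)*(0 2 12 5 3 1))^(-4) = (0 12)(1 2)(3 6)(4 5) = [12, 2, 1, 6, 5, 4, 3, 7, 8, 9, 10, 11, 0]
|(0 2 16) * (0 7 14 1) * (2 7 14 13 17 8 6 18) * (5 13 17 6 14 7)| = |(0 5 13 6 18 2 16 7 17 8 14 1)| = 12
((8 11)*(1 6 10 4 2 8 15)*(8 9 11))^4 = [0, 2, 1, 3, 15, 5, 9, 7, 8, 6, 11, 10, 12, 13, 14, 4] = (1 2)(4 15)(6 9)(10 11)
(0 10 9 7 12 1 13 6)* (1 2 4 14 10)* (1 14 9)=(0 14 10 1 13 6)(2 4 9 7 12)=[14, 13, 4, 3, 9, 5, 0, 12, 8, 7, 1, 11, 2, 6, 10]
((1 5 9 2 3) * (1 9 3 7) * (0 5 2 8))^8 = (0 9 5 8 3)(1 7 2) = [9, 7, 1, 0, 4, 8, 6, 2, 3, 5]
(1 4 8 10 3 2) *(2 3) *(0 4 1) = [4, 1, 0, 3, 8, 5, 6, 7, 10, 9, 2] = (0 4 8 10 2)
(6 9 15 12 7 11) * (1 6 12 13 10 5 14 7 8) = (1 6 9 15 13 10 5 14 7 11 12 8) = [0, 6, 2, 3, 4, 14, 9, 11, 1, 15, 5, 12, 8, 10, 7, 13]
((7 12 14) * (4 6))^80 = [0, 1, 2, 3, 4, 5, 6, 14, 8, 9, 10, 11, 7, 13, 12] = (7 14 12)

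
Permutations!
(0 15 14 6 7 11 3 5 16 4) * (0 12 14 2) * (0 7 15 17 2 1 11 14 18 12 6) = [17, 11, 7, 5, 6, 16, 15, 14, 8, 9, 10, 3, 18, 13, 0, 1, 4, 2, 12] = (0 17 2 7 14)(1 11 3 5 16 4 6 15)(12 18)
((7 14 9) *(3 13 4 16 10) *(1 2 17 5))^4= [0, 1, 2, 10, 13, 5, 6, 14, 8, 7, 16, 11, 12, 3, 9, 15, 4, 17]= (17)(3 10 16 4 13)(7 14 9)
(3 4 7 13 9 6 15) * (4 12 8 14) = (3 12 8 14 4 7 13 9 6 15) = [0, 1, 2, 12, 7, 5, 15, 13, 14, 6, 10, 11, 8, 9, 4, 3]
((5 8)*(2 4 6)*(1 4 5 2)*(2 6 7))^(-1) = (1 6 8 5 2 7 4) = [0, 6, 7, 3, 1, 2, 8, 4, 5]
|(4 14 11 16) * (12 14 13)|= |(4 13 12 14 11 16)|= 6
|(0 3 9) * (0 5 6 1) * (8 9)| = |(0 3 8 9 5 6 1)| = 7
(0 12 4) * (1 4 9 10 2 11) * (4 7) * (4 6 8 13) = (0 12 9 10 2 11 1 7 6 8 13 4) = [12, 7, 11, 3, 0, 5, 8, 6, 13, 10, 2, 1, 9, 4]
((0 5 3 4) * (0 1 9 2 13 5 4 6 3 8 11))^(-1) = (0 11 8 5 13 2 9 1 4)(3 6) = [11, 4, 9, 6, 0, 13, 3, 7, 5, 1, 10, 8, 12, 2]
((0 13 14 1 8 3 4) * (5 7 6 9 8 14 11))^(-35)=(0 6)(1 14)(3 5)(4 7)(8 11)(9 13)=[6, 14, 2, 5, 7, 3, 0, 4, 11, 13, 10, 8, 12, 9, 1]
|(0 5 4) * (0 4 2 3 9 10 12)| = |(0 5 2 3 9 10 12)| = 7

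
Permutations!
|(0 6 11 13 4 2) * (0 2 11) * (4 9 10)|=|(0 6)(4 11 13 9 10)|=10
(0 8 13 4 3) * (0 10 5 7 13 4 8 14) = [14, 1, 2, 10, 3, 7, 6, 13, 4, 9, 5, 11, 12, 8, 0] = (0 14)(3 10 5 7 13 8 4)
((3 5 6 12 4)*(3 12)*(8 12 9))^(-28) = [0, 1, 2, 6, 4, 3, 5, 7, 8, 9, 10, 11, 12] = (12)(3 6 5)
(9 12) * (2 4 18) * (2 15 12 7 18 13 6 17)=(2 4 13 6 17)(7 18 15 12 9)=[0, 1, 4, 3, 13, 5, 17, 18, 8, 7, 10, 11, 9, 6, 14, 12, 16, 2, 15]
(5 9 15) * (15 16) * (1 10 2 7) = (1 10 2 7)(5 9 16 15) = [0, 10, 7, 3, 4, 9, 6, 1, 8, 16, 2, 11, 12, 13, 14, 5, 15]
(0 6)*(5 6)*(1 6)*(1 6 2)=(0 5 6)(1 2)=[5, 2, 1, 3, 4, 6, 0]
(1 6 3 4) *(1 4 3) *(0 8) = (0 8)(1 6) = [8, 6, 2, 3, 4, 5, 1, 7, 0]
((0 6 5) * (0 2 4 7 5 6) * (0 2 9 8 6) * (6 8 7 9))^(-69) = (0 2 4 9 7 5 6) = [2, 1, 4, 3, 9, 6, 0, 5, 8, 7]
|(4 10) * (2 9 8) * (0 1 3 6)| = |(0 1 3 6)(2 9 8)(4 10)| = 12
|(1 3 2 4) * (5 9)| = 4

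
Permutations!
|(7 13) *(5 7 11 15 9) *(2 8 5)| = 8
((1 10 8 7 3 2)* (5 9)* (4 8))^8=(1 10 4 8 7 3 2)=[0, 10, 1, 2, 8, 5, 6, 3, 7, 9, 4]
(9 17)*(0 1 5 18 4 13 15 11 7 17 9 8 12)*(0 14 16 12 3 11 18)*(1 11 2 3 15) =(0 11 7 17 8 15 18 4 13 1 5)(2 3)(12 14 16) =[11, 5, 3, 2, 13, 0, 6, 17, 15, 9, 10, 7, 14, 1, 16, 18, 12, 8, 4]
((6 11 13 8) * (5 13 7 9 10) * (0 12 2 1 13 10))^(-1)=(0 9 7 11 6 8 13 1 2 12)(5 10)=[9, 2, 12, 3, 4, 10, 8, 11, 13, 7, 5, 6, 0, 1]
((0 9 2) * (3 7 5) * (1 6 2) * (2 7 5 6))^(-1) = (0 2 1 9)(3 5)(6 7) = [2, 9, 1, 5, 4, 3, 7, 6, 8, 0]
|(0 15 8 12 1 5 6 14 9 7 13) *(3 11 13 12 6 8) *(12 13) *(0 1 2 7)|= |(0 15 3 11 12 2 7 13 1 5 8 6 14 9)|= 14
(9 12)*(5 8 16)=[0, 1, 2, 3, 4, 8, 6, 7, 16, 12, 10, 11, 9, 13, 14, 15, 5]=(5 8 16)(9 12)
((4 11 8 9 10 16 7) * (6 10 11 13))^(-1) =[0, 1, 2, 3, 7, 5, 13, 16, 11, 8, 6, 9, 12, 4, 14, 15, 10] =(4 7 16 10 6 13)(8 11 9)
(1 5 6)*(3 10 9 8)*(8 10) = (1 5 6)(3 8)(9 10) = [0, 5, 2, 8, 4, 6, 1, 7, 3, 10, 9]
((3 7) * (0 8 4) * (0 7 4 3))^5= (8)= [0, 1, 2, 3, 4, 5, 6, 7, 8]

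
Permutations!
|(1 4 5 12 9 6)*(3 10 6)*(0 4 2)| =|(0 4 5 12 9 3 10 6 1 2)| =10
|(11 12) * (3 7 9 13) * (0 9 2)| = |(0 9 13 3 7 2)(11 12)| = 6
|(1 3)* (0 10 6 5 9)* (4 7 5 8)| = 8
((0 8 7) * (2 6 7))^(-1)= (0 7 6 2 8)= [7, 1, 8, 3, 4, 5, 2, 6, 0]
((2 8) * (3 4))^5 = (2 8)(3 4) = [0, 1, 8, 4, 3, 5, 6, 7, 2]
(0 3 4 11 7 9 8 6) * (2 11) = [3, 1, 11, 4, 2, 5, 0, 9, 6, 8, 10, 7] = (0 3 4 2 11 7 9 8 6)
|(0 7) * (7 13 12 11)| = 5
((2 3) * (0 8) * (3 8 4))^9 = [8, 1, 3, 4, 0, 5, 6, 7, 2] = (0 8 2 3 4)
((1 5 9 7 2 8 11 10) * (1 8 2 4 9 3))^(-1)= (1 3 5)(4 7 9)(8 10 11)= [0, 3, 2, 5, 7, 1, 6, 9, 10, 4, 11, 8]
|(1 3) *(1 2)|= 3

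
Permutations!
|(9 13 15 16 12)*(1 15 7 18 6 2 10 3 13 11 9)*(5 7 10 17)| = 12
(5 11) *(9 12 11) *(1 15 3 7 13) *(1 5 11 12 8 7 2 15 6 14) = [0, 6, 15, 2, 4, 9, 14, 13, 7, 8, 10, 11, 12, 5, 1, 3] = (1 6 14)(2 15 3)(5 9 8 7 13)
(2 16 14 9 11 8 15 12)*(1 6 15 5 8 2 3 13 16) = (1 6 15 12 3 13 16 14 9 11 2)(5 8) = [0, 6, 1, 13, 4, 8, 15, 7, 5, 11, 10, 2, 3, 16, 9, 12, 14]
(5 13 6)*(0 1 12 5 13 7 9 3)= (0 1 12 5 7 9 3)(6 13)= [1, 12, 2, 0, 4, 7, 13, 9, 8, 3, 10, 11, 5, 6]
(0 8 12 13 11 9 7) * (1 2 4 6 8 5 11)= (0 5 11 9 7)(1 2 4 6 8 12 13)= [5, 2, 4, 3, 6, 11, 8, 0, 12, 7, 10, 9, 13, 1]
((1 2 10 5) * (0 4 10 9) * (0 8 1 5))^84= (10)= [0, 1, 2, 3, 4, 5, 6, 7, 8, 9, 10]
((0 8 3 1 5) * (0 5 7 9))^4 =(0 7 3)(1 8 9) =[7, 8, 2, 0, 4, 5, 6, 3, 9, 1]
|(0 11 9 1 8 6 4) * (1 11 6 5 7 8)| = 6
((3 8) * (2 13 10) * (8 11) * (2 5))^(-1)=(2 5 10 13)(3 8 11)=[0, 1, 5, 8, 4, 10, 6, 7, 11, 9, 13, 3, 12, 2]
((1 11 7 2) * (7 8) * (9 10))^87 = (1 8 2 11 7)(9 10) = [0, 8, 11, 3, 4, 5, 6, 1, 2, 10, 9, 7]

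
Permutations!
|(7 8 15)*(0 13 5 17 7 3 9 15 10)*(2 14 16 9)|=|(0 13 5 17 7 8 10)(2 14 16 9 15 3)|=42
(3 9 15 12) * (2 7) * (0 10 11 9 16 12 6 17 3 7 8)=(0 10 11 9 15 6 17 3 16 12 7 2 8)=[10, 1, 8, 16, 4, 5, 17, 2, 0, 15, 11, 9, 7, 13, 14, 6, 12, 3]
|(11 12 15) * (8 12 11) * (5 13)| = |(5 13)(8 12 15)| = 6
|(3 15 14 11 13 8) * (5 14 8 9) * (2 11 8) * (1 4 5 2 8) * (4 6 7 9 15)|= 13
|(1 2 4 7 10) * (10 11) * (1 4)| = 4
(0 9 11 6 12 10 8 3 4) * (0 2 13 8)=[9, 1, 13, 4, 2, 5, 12, 7, 3, 11, 0, 6, 10, 8]=(0 9 11 6 12 10)(2 13 8 3 4)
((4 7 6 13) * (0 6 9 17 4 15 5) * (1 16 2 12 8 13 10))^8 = (17)(0 13 2 10 5 8 16 6 15 12 1) = [13, 0, 10, 3, 4, 8, 15, 7, 16, 9, 5, 11, 1, 2, 14, 12, 6, 17]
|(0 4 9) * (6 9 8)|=|(0 4 8 6 9)|=5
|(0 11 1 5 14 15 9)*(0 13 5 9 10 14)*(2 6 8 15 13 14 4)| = |(0 11 1 9 14 13 5)(2 6 8 15 10 4)| = 42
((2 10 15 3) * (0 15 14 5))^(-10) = (0 10 15 14 3 5 2) = [10, 1, 0, 5, 4, 2, 6, 7, 8, 9, 15, 11, 12, 13, 3, 14]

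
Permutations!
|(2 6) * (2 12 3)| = 4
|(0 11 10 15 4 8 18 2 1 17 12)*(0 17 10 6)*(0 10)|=|(0 11 6 10 15 4 8 18 2 1)(12 17)|=10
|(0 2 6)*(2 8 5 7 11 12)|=8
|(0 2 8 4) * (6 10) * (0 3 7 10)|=|(0 2 8 4 3 7 10 6)|=8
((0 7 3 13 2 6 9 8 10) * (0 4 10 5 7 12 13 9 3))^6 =(0 9 13 5 6)(2 7 3 12 8) =[9, 1, 7, 12, 4, 6, 0, 3, 2, 13, 10, 11, 8, 5]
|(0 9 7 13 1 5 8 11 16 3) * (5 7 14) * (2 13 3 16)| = |(16)(0 9 14 5 8 11 2 13 1 7 3)| = 11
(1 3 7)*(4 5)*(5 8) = (1 3 7)(4 8 5) = [0, 3, 2, 7, 8, 4, 6, 1, 5]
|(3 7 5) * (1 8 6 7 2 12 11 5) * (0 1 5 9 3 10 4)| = |(0 1 8 6 7 5 10 4)(2 12 11 9 3)| = 40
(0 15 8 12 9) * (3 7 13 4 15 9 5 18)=(0 9)(3 7 13 4 15 8 12 5 18)=[9, 1, 2, 7, 15, 18, 6, 13, 12, 0, 10, 11, 5, 4, 14, 8, 16, 17, 3]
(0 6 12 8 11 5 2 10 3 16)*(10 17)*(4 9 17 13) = (0 6 12 8 11 5 2 13 4 9 17 10 3 16) = [6, 1, 13, 16, 9, 2, 12, 7, 11, 17, 3, 5, 8, 4, 14, 15, 0, 10]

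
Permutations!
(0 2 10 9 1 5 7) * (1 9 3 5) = (0 2 10 3 5 7) = [2, 1, 10, 5, 4, 7, 6, 0, 8, 9, 3]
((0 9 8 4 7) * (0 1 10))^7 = (10) = [0, 1, 2, 3, 4, 5, 6, 7, 8, 9, 10]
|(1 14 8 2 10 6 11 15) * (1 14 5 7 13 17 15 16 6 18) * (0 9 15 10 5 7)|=42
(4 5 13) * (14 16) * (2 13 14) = [0, 1, 13, 3, 5, 14, 6, 7, 8, 9, 10, 11, 12, 4, 16, 15, 2] = (2 13 4 5 14 16)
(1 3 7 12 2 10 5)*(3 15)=[0, 15, 10, 7, 4, 1, 6, 12, 8, 9, 5, 11, 2, 13, 14, 3]=(1 15 3 7 12 2 10 5)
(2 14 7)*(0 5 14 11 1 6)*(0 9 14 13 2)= (0 5 13 2 11 1 6 9 14 7)= [5, 6, 11, 3, 4, 13, 9, 0, 8, 14, 10, 1, 12, 2, 7]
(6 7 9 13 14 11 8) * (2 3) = (2 3)(6 7 9 13 14 11 8) = [0, 1, 3, 2, 4, 5, 7, 9, 6, 13, 10, 8, 12, 14, 11]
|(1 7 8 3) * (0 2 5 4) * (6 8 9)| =12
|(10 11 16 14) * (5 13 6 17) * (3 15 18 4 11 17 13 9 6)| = |(3 15 18 4 11 16 14 10 17 5 9 6 13)| = 13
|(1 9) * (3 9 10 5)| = 5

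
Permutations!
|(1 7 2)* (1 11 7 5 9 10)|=12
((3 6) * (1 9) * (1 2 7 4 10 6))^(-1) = [0, 3, 9, 6, 7, 5, 10, 2, 8, 1, 4] = (1 3 6 10 4 7 2 9)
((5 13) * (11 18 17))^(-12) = [0, 1, 2, 3, 4, 5, 6, 7, 8, 9, 10, 11, 12, 13, 14, 15, 16, 17, 18] = (18)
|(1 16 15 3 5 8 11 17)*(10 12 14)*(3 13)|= 9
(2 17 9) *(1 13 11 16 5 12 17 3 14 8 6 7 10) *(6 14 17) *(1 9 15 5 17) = [0, 13, 3, 1, 4, 12, 7, 10, 14, 2, 9, 16, 6, 11, 8, 5, 17, 15] = (1 13 11 16 17 15 5 12 6 7 10 9 2 3)(8 14)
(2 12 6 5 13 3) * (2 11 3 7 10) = (2 12 6 5 13 7 10)(3 11) = [0, 1, 12, 11, 4, 13, 5, 10, 8, 9, 2, 3, 6, 7]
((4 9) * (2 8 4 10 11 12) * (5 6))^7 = (12)(5 6) = [0, 1, 2, 3, 4, 6, 5, 7, 8, 9, 10, 11, 12]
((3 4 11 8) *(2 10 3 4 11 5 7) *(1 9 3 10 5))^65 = (1 4 8 11 3 9)(2 7 5) = [0, 4, 7, 9, 8, 2, 6, 5, 11, 1, 10, 3]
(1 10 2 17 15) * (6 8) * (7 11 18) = (1 10 2 17 15)(6 8)(7 11 18) = [0, 10, 17, 3, 4, 5, 8, 11, 6, 9, 2, 18, 12, 13, 14, 1, 16, 15, 7]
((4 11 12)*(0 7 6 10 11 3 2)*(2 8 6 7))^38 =(3 10 4 6 12 8 11) =[0, 1, 2, 10, 6, 5, 12, 7, 11, 9, 4, 3, 8]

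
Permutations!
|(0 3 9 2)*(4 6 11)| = 12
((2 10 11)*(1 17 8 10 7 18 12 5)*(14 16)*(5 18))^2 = [0, 8, 5, 3, 4, 17, 6, 1, 11, 9, 2, 7, 12, 13, 14, 15, 16, 10, 18] = (18)(1 8 11 7)(2 5 17 10)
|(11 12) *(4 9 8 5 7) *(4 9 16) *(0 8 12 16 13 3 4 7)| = 15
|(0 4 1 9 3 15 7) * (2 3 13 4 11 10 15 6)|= 60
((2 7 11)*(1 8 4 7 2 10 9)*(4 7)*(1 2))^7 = (11) = [0, 1, 2, 3, 4, 5, 6, 7, 8, 9, 10, 11]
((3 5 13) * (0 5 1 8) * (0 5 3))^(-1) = (0 13 5 8 1 3) = [13, 3, 2, 0, 4, 8, 6, 7, 1, 9, 10, 11, 12, 5]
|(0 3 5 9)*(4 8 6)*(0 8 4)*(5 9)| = 5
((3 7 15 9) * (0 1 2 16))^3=(0 16 2 1)(3 9 15 7)=[16, 0, 1, 9, 4, 5, 6, 3, 8, 15, 10, 11, 12, 13, 14, 7, 2]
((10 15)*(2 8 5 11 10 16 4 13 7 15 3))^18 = [0, 1, 2, 3, 15, 5, 6, 4, 8, 9, 10, 11, 12, 16, 14, 13, 7] = (4 15 13 16 7)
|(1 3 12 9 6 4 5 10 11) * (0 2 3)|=|(0 2 3 12 9 6 4 5 10 11 1)|=11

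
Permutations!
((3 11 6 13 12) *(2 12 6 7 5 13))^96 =(13) =[0, 1, 2, 3, 4, 5, 6, 7, 8, 9, 10, 11, 12, 13]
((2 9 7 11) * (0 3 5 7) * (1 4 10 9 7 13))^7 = [9, 13, 7, 0, 1, 3, 6, 11, 8, 10, 4, 2, 12, 5] = (0 9 10 4 1 13 5 3)(2 7 11)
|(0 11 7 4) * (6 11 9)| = |(0 9 6 11 7 4)| = 6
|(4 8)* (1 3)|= 2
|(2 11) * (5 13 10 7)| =|(2 11)(5 13 10 7)| =4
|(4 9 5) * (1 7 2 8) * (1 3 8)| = |(1 7 2)(3 8)(4 9 5)| = 6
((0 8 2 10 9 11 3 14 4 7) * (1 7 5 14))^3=(14)(0 10 3)(1 8 9)(2 11 7)=[10, 8, 11, 0, 4, 5, 6, 2, 9, 1, 3, 7, 12, 13, 14]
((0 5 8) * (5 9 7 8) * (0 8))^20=(0 7 9)=[7, 1, 2, 3, 4, 5, 6, 9, 8, 0]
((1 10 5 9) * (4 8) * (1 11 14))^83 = (1 14 11 9 5 10)(4 8) = [0, 14, 2, 3, 8, 10, 6, 7, 4, 5, 1, 9, 12, 13, 11]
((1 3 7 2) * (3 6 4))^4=(1 7 4)(2 3 6)=[0, 7, 3, 6, 1, 5, 2, 4]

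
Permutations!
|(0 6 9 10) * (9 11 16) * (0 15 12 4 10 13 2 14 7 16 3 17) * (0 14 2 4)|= |(0 6 11 3 17 14 7 16 9 13 4 10 15 12)|= 14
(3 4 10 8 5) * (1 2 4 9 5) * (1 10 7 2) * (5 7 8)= (2 4 8 10 5 3 9 7)= [0, 1, 4, 9, 8, 3, 6, 2, 10, 7, 5]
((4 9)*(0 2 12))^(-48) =(12) =[0, 1, 2, 3, 4, 5, 6, 7, 8, 9, 10, 11, 12]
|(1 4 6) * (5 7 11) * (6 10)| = 12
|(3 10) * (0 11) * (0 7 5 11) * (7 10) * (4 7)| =|(3 4 7 5 11 10)| =6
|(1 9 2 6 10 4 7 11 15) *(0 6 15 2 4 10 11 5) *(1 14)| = 11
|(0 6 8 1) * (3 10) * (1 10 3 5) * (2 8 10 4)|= 15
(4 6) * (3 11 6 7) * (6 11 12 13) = (3 12 13 6 4 7) = [0, 1, 2, 12, 7, 5, 4, 3, 8, 9, 10, 11, 13, 6]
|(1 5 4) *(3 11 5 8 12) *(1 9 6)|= 9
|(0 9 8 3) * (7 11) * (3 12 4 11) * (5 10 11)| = 10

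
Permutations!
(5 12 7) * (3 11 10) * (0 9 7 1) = (0 9 7 5 12 1)(3 11 10) = [9, 0, 2, 11, 4, 12, 6, 5, 8, 7, 3, 10, 1]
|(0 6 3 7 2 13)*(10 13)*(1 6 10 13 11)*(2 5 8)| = |(0 10 11 1 6 3 7 5 8 2 13)| = 11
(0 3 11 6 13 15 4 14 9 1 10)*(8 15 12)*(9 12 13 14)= (0 3 11 6 14 12 8 15 4 9 1 10)= [3, 10, 2, 11, 9, 5, 14, 7, 15, 1, 0, 6, 8, 13, 12, 4]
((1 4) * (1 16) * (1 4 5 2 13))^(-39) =(1 5 2 13)(4 16) =[0, 5, 13, 3, 16, 2, 6, 7, 8, 9, 10, 11, 12, 1, 14, 15, 4]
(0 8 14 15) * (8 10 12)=(0 10 12 8 14 15)=[10, 1, 2, 3, 4, 5, 6, 7, 14, 9, 12, 11, 8, 13, 15, 0]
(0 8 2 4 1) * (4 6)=(0 8 2 6 4 1)=[8, 0, 6, 3, 1, 5, 4, 7, 2]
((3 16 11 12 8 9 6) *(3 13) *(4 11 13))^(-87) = (16)(4 8)(6 12)(9 11) = [0, 1, 2, 3, 8, 5, 12, 7, 4, 11, 10, 9, 6, 13, 14, 15, 16]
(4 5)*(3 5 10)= [0, 1, 2, 5, 10, 4, 6, 7, 8, 9, 3]= (3 5 4 10)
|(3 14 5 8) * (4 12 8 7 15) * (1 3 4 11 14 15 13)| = 24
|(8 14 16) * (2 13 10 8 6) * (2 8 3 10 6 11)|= |(2 13 6 8 14 16 11)(3 10)|= 14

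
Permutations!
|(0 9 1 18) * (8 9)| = 5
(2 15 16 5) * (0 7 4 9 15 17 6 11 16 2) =(0 7 4 9 15 2 17 6 11 16 5) =[7, 1, 17, 3, 9, 0, 11, 4, 8, 15, 10, 16, 12, 13, 14, 2, 5, 6]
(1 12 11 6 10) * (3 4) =(1 12 11 6 10)(3 4) =[0, 12, 2, 4, 3, 5, 10, 7, 8, 9, 1, 6, 11]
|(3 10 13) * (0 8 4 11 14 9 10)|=9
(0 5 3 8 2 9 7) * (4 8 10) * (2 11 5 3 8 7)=[3, 1, 9, 10, 7, 8, 6, 0, 11, 2, 4, 5]=(0 3 10 4 7)(2 9)(5 8 11)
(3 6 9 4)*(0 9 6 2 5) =(0 9 4 3 2 5) =[9, 1, 5, 2, 3, 0, 6, 7, 8, 4]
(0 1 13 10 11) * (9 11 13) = (0 1 9 11)(10 13) = [1, 9, 2, 3, 4, 5, 6, 7, 8, 11, 13, 0, 12, 10]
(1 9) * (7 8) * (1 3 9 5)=(1 5)(3 9)(7 8)=[0, 5, 2, 9, 4, 1, 6, 8, 7, 3]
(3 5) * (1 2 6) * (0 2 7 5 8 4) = [2, 7, 6, 8, 0, 3, 1, 5, 4] = (0 2 6 1 7 5 3 8 4)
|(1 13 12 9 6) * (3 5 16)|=15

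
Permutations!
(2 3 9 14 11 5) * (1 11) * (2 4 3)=[0, 11, 2, 9, 3, 4, 6, 7, 8, 14, 10, 5, 12, 13, 1]=(1 11 5 4 3 9 14)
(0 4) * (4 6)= (0 6 4)= [6, 1, 2, 3, 0, 5, 4]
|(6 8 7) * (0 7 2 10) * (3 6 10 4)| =15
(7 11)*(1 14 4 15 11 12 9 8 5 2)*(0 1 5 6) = (0 1 14 4 15 11 7 12 9 8 6)(2 5) = [1, 14, 5, 3, 15, 2, 0, 12, 6, 8, 10, 7, 9, 13, 4, 11]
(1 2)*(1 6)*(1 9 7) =(1 2 6 9 7) =[0, 2, 6, 3, 4, 5, 9, 1, 8, 7]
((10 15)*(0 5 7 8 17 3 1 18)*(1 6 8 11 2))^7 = [0, 1, 2, 17, 4, 5, 3, 7, 6, 9, 15, 11, 12, 13, 14, 10, 16, 8, 18] = (18)(3 17 8 6)(10 15)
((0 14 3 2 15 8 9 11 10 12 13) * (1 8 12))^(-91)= (15)(1 10 11 9 8)= [0, 10, 2, 3, 4, 5, 6, 7, 1, 8, 11, 9, 12, 13, 14, 15]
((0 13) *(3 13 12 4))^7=(0 4 13 12 3)=[4, 1, 2, 0, 13, 5, 6, 7, 8, 9, 10, 11, 3, 12]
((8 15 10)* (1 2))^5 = (1 2)(8 10 15) = [0, 2, 1, 3, 4, 5, 6, 7, 10, 9, 15, 11, 12, 13, 14, 8]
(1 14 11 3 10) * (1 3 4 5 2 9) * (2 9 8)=(1 14 11 4 5 9)(2 8)(3 10)=[0, 14, 8, 10, 5, 9, 6, 7, 2, 1, 3, 4, 12, 13, 11]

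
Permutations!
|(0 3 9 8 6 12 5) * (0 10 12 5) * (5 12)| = |(0 3 9 8 6 12)(5 10)| = 6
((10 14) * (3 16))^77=(3 16)(10 14)=[0, 1, 2, 16, 4, 5, 6, 7, 8, 9, 14, 11, 12, 13, 10, 15, 3]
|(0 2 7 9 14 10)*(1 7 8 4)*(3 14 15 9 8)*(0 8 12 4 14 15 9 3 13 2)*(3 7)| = 6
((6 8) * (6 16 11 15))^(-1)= [0, 1, 2, 3, 4, 5, 15, 7, 6, 9, 10, 16, 12, 13, 14, 11, 8]= (6 15 11 16 8)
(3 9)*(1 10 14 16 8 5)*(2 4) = [0, 10, 4, 9, 2, 1, 6, 7, 5, 3, 14, 11, 12, 13, 16, 15, 8] = (1 10 14 16 8 5)(2 4)(3 9)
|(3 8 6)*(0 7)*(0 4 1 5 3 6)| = |(0 7 4 1 5 3 8)| = 7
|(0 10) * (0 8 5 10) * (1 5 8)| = |(1 5 10)| = 3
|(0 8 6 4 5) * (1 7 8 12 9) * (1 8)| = 14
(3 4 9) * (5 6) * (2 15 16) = (2 15 16)(3 4 9)(5 6) = [0, 1, 15, 4, 9, 6, 5, 7, 8, 3, 10, 11, 12, 13, 14, 16, 2]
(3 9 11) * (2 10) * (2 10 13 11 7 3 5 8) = [0, 1, 13, 9, 4, 8, 6, 3, 2, 7, 10, 5, 12, 11] = (2 13 11 5 8)(3 9 7)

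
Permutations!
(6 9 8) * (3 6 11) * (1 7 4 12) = (1 7 4 12)(3 6 9 8 11) = [0, 7, 2, 6, 12, 5, 9, 4, 11, 8, 10, 3, 1]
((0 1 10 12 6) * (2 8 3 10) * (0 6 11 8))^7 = [1, 2, 0, 12, 4, 5, 6, 7, 10, 9, 11, 3, 8] = (0 1 2)(3 12 8 10 11)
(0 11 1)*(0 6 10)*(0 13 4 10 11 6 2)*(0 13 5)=(0 6 11 1 2 13 4 10 5)=[6, 2, 13, 3, 10, 0, 11, 7, 8, 9, 5, 1, 12, 4]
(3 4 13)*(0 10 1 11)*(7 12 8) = (0 10 1 11)(3 4 13)(7 12 8) = [10, 11, 2, 4, 13, 5, 6, 12, 7, 9, 1, 0, 8, 3]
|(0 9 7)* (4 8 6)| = |(0 9 7)(4 8 6)| = 3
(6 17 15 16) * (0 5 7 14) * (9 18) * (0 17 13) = [5, 1, 2, 3, 4, 7, 13, 14, 8, 18, 10, 11, 12, 0, 17, 16, 6, 15, 9] = (0 5 7 14 17 15 16 6 13)(9 18)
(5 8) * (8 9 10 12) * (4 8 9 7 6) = (4 8 5 7 6)(9 10 12) = [0, 1, 2, 3, 8, 7, 4, 6, 5, 10, 12, 11, 9]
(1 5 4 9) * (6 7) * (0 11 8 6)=(0 11 8 6 7)(1 5 4 9)=[11, 5, 2, 3, 9, 4, 7, 0, 6, 1, 10, 8]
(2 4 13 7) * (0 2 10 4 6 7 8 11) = [2, 1, 6, 3, 13, 5, 7, 10, 11, 9, 4, 0, 12, 8] = (0 2 6 7 10 4 13 8 11)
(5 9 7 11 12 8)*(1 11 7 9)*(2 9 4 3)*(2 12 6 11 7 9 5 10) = (1 7 9 4 3 12 8 10 2 5)(6 11) = [0, 7, 5, 12, 3, 1, 11, 9, 10, 4, 2, 6, 8]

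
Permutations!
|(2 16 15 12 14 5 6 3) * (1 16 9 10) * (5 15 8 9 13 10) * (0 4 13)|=|(0 4 13 10 1 16 8 9 5 6 3 2)(12 14 15)|=12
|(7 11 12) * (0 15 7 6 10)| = 7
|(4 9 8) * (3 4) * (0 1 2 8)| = 7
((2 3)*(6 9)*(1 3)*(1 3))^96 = [0, 1, 2, 3, 4, 5, 6, 7, 8, 9] = (9)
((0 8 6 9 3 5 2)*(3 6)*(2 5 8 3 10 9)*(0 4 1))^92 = (0 8 9 2 1 3 10 6 4) = [8, 3, 1, 10, 0, 5, 4, 7, 9, 2, 6]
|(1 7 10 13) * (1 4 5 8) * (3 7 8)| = 6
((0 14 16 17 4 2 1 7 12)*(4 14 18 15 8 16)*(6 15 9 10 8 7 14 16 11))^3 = [10, 2, 4, 3, 14, 5, 12, 18, 15, 11, 6, 7, 9, 13, 1, 0, 17, 16, 8] = (0 10 6 12 9 11 7 18 8 15)(1 2 4 14)(16 17)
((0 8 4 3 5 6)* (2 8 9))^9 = [9, 1, 8, 5, 3, 6, 0, 7, 4, 2] = (0 9 2 8 4 3 5 6)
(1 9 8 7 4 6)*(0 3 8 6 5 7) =(0 3 8)(1 9 6)(4 5 7) =[3, 9, 2, 8, 5, 7, 1, 4, 0, 6]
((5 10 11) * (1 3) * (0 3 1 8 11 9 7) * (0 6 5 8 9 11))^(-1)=[8, 1, 2, 0, 4, 6, 7, 9, 11, 3, 5, 10]=(0 8 11 10 5 6 7 9 3)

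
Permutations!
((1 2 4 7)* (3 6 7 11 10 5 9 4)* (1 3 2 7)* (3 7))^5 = (11)(1 6 3) = [0, 6, 2, 1, 4, 5, 3, 7, 8, 9, 10, 11]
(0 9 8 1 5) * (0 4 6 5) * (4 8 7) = (0 9 7 4 6 5 8 1) = [9, 0, 2, 3, 6, 8, 5, 4, 1, 7]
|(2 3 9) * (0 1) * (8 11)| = |(0 1)(2 3 9)(8 11)| = 6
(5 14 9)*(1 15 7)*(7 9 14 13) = [0, 15, 2, 3, 4, 13, 6, 1, 8, 5, 10, 11, 12, 7, 14, 9] = (1 15 9 5 13 7)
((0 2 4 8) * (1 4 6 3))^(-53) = (0 3 8 6 4 2 1) = [3, 0, 1, 8, 2, 5, 4, 7, 6]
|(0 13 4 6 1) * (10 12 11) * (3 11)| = |(0 13 4 6 1)(3 11 10 12)| = 20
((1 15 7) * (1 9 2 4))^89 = [0, 4, 9, 3, 2, 5, 6, 15, 8, 7, 10, 11, 12, 13, 14, 1] = (1 4 2 9 7 15)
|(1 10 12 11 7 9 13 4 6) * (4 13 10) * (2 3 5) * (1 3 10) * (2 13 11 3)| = 12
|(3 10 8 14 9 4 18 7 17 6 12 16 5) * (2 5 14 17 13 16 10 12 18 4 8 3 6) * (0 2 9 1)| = |(0 2 5 6 18 7 13 16 14 1)(3 12 10)(8 17 9)| = 30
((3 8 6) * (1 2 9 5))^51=(1 5 9 2)=[0, 5, 1, 3, 4, 9, 6, 7, 8, 2]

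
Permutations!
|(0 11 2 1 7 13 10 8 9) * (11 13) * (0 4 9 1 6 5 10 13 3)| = 8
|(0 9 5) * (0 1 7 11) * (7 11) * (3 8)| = 10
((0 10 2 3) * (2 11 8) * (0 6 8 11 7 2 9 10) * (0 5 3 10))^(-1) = (11)(0 9 8 6 3 5)(2 7 10) = [9, 1, 7, 5, 4, 0, 3, 10, 6, 8, 2, 11]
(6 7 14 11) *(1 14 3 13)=[0, 14, 2, 13, 4, 5, 7, 3, 8, 9, 10, 6, 12, 1, 11]=(1 14 11 6 7 3 13)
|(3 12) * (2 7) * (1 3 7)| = |(1 3 12 7 2)| = 5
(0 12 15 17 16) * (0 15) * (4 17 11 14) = (0 12)(4 17 16 15 11 14) = [12, 1, 2, 3, 17, 5, 6, 7, 8, 9, 10, 14, 0, 13, 4, 11, 15, 16]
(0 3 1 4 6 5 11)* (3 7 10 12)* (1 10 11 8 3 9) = (0 7 11)(1 4 6 5 8 3 10 12 9) = [7, 4, 2, 10, 6, 8, 5, 11, 3, 1, 12, 0, 9]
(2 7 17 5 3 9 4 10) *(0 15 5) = (0 15 5 3 9 4 10 2 7 17) = [15, 1, 7, 9, 10, 3, 6, 17, 8, 4, 2, 11, 12, 13, 14, 5, 16, 0]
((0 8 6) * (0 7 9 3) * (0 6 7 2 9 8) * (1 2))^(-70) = [0, 1, 2, 3, 4, 5, 6, 7, 8, 9] = (9)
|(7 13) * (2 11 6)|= 6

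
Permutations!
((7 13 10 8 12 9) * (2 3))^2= (7 10 12)(8 9 13)= [0, 1, 2, 3, 4, 5, 6, 10, 9, 13, 12, 11, 7, 8]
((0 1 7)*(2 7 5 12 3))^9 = [5, 12, 0, 7, 4, 3, 6, 1, 8, 9, 10, 11, 2] = (0 5 3 7 1 12 2)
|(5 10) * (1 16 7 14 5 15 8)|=8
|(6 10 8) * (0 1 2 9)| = |(0 1 2 9)(6 10 8)| = 12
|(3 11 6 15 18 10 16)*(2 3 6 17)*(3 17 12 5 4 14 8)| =|(2 17)(3 11 12 5 4 14 8)(6 15 18 10 16)| =70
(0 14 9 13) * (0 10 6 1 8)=(0 14 9 13 10 6 1 8)=[14, 8, 2, 3, 4, 5, 1, 7, 0, 13, 6, 11, 12, 10, 9]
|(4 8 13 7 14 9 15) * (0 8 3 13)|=14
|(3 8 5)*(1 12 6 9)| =|(1 12 6 9)(3 8 5)| =12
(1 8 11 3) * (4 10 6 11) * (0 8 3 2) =(0 8 4 10 6 11 2)(1 3) =[8, 3, 0, 1, 10, 5, 11, 7, 4, 9, 6, 2]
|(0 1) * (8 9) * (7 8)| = 6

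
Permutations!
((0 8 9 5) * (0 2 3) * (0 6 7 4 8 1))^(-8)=(9)=[0, 1, 2, 3, 4, 5, 6, 7, 8, 9]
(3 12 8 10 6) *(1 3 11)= (1 3 12 8 10 6 11)= [0, 3, 2, 12, 4, 5, 11, 7, 10, 9, 6, 1, 8]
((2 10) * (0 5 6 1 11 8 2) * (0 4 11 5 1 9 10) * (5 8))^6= (11)(0 8)(1 2)= [8, 2, 1, 3, 4, 5, 6, 7, 0, 9, 10, 11]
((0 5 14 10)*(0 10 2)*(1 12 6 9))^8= (14)= [0, 1, 2, 3, 4, 5, 6, 7, 8, 9, 10, 11, 12, 13, 14]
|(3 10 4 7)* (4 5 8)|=|(3 10 5 8 4 7)|=6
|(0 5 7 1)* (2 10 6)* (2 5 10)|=|(0 10 6 5 7 1)|=6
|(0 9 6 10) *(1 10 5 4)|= |(0 9 6 5 4 1 10)|= 7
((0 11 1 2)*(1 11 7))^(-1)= (11)(0 2 1 7)= [2, 7, 1, 3, 4, 5, 6, 0, 8, 9, 10, 11]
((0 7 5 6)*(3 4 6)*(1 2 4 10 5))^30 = (10) = [0, 1, 2, 3, 4, 5, 6, 7, 8, 9, 10]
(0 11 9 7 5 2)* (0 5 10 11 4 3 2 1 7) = (0 4 3 2 5 1 7 10 11 9) = [4, 7, 5, 2, 3, 1, 6, 10, 8, 0, 11, 9]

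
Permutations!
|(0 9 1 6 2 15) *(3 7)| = |(0 9 1 6 2 15)(3 7)| = 6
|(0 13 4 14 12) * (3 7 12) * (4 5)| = |(0 13 5 4 14 3 7 12)| = 8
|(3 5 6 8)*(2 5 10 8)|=|(2 5 6)(3 10 8)|=3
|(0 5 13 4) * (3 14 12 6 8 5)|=9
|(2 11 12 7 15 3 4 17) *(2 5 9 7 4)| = 10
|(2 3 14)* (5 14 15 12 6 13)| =8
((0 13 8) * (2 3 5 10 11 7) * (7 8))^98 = (0 8 11 10 5 3 2 7 13) = [8, 1, 7, 2, 4, 3, 6, 13, 11, 9, 5, 10, 12, 0]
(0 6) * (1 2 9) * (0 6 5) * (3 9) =[5, 2, 3, 9, 4, 0, 6, 7, 8, 1] =(0 5)(1 2 3 9)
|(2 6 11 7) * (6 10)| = |(2 10 6 11 7)| = 5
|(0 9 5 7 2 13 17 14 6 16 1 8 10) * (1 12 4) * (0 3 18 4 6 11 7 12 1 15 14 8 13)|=|(0 9 5 12 6 16 1 13 17 8 10 3 18 4 15 14 11 7 2)|=19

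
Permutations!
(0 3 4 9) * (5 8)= (0 3 4 9)(5 8)= [3, 1, 2, 4, 9, 8, 6, 7, 5, 0]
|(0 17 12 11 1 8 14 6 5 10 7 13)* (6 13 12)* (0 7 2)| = |(0 17 6 5 10 2)(1 8 14 13 7 12 11)| = 42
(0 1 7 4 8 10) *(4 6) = [1, 7, 2, 3, 8, 5, 4, 6, 10, 9, 0] = (0 1 7 6 4 8 10)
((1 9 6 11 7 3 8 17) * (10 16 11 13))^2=[0, 6, 2, 17, 4, 5, 10, 8, 1, 13, 11, 3, 12, 16, 14, 15, 7, 9]=(1 6 10 11 3 17 9 13 16 7 8)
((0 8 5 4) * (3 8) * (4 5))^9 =(0 3 8 4) =[3, 1, 2, 8, 0, 5, 6, 7, 4]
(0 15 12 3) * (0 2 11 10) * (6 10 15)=(0 6 10)(2 11 15 12 3)=[6, 1, 11, 2, 4, 5, 10, 7, 8, 9, 0, 15, 3, 13, 14, 12]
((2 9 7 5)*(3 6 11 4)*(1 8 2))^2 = (1 2 7)(3 11)(4 6)(5 8 9) = [0, 2, 7, 11, 6, 8, 4, 1, 9, 5, 10, 3]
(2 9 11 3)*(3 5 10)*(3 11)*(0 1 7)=[1, 7, 9, 2, 4, 10, 6, 0, 8, 3, 11, 5]=(0 1 7)(2 9 3)(5 10 11)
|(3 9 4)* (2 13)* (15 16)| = |(2 13)(3 9 4)(15 16)| = 6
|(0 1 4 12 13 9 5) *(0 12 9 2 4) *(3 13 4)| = 12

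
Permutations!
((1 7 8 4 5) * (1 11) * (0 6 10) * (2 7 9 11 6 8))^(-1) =(0 10 6 5 4 8)(1 11 9)(2 7) =[10, 11, 7, 3, 8, 4, 5, 2, 0, 1, 6, 9]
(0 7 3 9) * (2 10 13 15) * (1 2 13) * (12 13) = [7, 2, 10, 9, 4, 5, 6, 3, 8, 0, 1, 11, 13, 15, 14, 12] = (0 7 3 9)(1 2 10)(12 13 15)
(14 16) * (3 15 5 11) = (3 15 5 11)(14 16) = [0, 1, 2, 15, 4, 11, 6, 7, 8, 9, 10, 3, 12, 13, 16, 5, 14]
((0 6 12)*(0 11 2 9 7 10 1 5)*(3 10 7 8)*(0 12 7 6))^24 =(1 8 11)(2 5 3)(9 12 10) =[0, 8, 5, 2, 4, 3, 6, 7, 11, 12, 9, 1, 10]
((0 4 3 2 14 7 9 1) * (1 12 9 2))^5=(0 4 3 1)(2 7 14)(9 12)=[4, 0, 7, 1, 3, 5, 6, 14, 8, 12, 10, 11, 9, 13, 2]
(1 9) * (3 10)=[0, 9, 2, 10, 4, 5, 6, 7, 8, 1, 3]=(1 9)(3 10)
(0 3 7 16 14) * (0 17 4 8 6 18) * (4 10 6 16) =(0 3 7 4 8 16 14 17 10 6 18) =[3, 1, 2, 7, 8, 5, 18, 4, 16, 9, 6, 11, 12, 13, 17, 15, 14, 10, 0]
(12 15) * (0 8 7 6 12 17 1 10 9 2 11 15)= [8, 10, 11, 3, 4, 5, 12, 6, 7, 2, 9, 15, 0, 13, 14, 17, 16, 1]= (0 8 7 6 12)(1 10 9 2 11 15 17)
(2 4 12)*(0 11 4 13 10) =(0 11 4 12 2 13 10) =[11, 1, 13, 3, 12, 5, 6, 7, 8, 9, 0, 4, 2, 10]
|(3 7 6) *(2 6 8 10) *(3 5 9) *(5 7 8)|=8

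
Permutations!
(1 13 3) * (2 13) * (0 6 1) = (0 6 1 2 13 3) = [6, 2, 13, 0, 4, 5, 1, 7, 8, 9, 10, 11, 12, 3]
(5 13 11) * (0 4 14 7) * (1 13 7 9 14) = (0 4 1 13 11 5 7)(9 14) = [4, 13, 2, 3, 1, 7, 6, 0, 8, 14, 10, 5, 12, 11, 9]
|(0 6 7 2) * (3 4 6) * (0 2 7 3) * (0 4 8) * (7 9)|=10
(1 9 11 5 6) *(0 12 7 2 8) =(0 12 7 2 8)(1 9 11 5 6) =[12, 9, 8, 3, 4, 6, 1, 2, 0, 11, 10, 5, 7]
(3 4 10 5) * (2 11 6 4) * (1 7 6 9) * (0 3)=[3, 7, 11, 2, 10, 0, 4, 6, 8, 1, 5, 9]=(0 3 2 11 9 1 7 6 4 10 5)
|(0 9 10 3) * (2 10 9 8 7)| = 6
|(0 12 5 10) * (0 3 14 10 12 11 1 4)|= 12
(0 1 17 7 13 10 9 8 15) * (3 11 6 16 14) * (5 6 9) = [1, 17, 2, 11, 4, 6, 16, 13, 15, 8, 5, 9, 12, 10, 3, 0, 14, 7] = (0 1 17 7 13 10 5 6 16 14 3 11 9 8 15)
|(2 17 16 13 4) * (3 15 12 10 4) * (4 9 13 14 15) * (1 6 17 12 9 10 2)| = |(1 6 17 16 14 15 9 13 3 4)(2 12)| = 10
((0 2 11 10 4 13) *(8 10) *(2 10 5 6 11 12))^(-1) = (0 13 4 10)(2 12)(5 8 11 6) = [13, 1, 12, 3, 10, 8, 5, 7, 11, 9, 0, 6, 2, 4]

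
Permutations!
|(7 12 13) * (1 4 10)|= |(1 4 10)(7 12 13)|= 3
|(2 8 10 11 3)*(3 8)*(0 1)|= 6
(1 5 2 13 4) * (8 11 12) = (1 5 2 13 4)(8 11 12) = [0, 5, 13, 3, 1, 2, 6, 7, 11, 9, 10, 12, 8, 4]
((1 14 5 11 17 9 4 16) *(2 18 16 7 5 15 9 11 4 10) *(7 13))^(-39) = [0, 14, 18, 3, 13, 4, 6, 5, 8, 10, 2, 17, 12, 7, 15, 9, 1, 11, 16] = (1 14 15 9 10 2 18 16)(4 13 7 5)(11 17)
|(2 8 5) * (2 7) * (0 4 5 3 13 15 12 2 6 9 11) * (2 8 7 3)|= 13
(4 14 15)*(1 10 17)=[0, 10, 2, 3, 14, 5, 6, 7, 8, 9, 17, 11, 12, 13, 15, 4, 16, 1]=(1 10 17)(4 14 15)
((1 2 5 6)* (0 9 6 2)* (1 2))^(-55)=(0 1 5 2 6 9)=[1, 5, 6, 3, 4, 2, 9, 7, 8, 0]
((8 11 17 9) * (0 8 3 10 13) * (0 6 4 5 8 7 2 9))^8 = [4, 1, 8, 17, 9, 3, 2, 5, 10, 11, 0, 13, 12, 7, 14, 15, 16, 6] = (0 4 9 11 13 7 5 3 17 6 2 8 10)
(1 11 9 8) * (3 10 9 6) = (1 11 6 3 10 9 8) = [0, 11, 2, 10, 4, 5, 3, 7, 1, 8, 9, 6]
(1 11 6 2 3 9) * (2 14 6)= [0, 11, 3, 9, 4, 5, 14, 7, 8, 1, 10, 2, 12, 13, 6]= (1 11 2 3 9)(6 14)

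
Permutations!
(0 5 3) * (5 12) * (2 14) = [12, 1, 14, 0, 4, 3, 6, 7, 8, 9, 10, 11, 5, 13, 2] = (0 12 5 3)(2 14)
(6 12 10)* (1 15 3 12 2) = (1 15 3 12 10 6 2) = [0, 15, 1, 12, 4, 5, 2, 7, 8, 9, 6, 11, 10, 13, 14, 3]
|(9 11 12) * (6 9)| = |(6 9 11 12)| = 4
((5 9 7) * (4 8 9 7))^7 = [0, 1, 2, 3, 8, 7, 6, 5, 9, 4] = (4 8 9)(5 7)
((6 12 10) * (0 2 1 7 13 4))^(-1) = (0 4 13 7 1 2)(6 10 12) = [4, 2, 0, 3, 13, 5, 10, 1, 8, 9, 12, 11, 6, 7]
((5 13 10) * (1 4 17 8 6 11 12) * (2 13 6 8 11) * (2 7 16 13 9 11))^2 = (1 17 9 12 4 2 11)(5 7 13)(6 16 10) = [0, 17, 11, 3, 2, 7, 16, 13, 8, 12, 6, 1, 4, 5, 14, 15, 10, 9]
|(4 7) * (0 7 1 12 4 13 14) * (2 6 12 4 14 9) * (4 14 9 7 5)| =|(0 5 4 1 14)(2 6 12 9)(7 13)| =20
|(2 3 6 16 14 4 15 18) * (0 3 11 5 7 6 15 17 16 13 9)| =|(0 3 15 18 2 11 5 7 6 13 9)(4 17 16 14)| =44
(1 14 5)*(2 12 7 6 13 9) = (1 14 5)(2 12 7 6 13 9) = [0, 14, 12, 3, 4, 1, 13, 6, 8, 2, 10, 11, 7, 9, 5]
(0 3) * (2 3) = (0 2 3) = [2, 1, 3, 0]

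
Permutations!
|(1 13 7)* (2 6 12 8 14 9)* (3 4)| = 6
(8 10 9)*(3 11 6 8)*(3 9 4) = [0, 1, 2, 11, 3, 5, 8, 7, 10, 9, 4, 6] = (3 11 6 8 10 4)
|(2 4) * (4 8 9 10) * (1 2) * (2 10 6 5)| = |(1 10 4)(2 8 9 6 5)| = 15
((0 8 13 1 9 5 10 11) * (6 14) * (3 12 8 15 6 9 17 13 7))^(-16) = (1 13 17) = [0, 13, 2, 3, 4, 5, 6, 7, 8, 9, 10, 11, 12, 17, 14, 15, 16, 1]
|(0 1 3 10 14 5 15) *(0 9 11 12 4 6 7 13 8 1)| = 14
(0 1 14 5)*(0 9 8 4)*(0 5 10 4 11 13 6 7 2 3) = [1, 14, 3, 0, 5, 9, 7, 2, 11, 8, 4, 13, 12, 6, 10] = (0 1 14 10 4 5 9 8 11 13 6 7 2 3)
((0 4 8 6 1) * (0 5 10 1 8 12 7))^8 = (12)(1 10 5) = [0, 10, 2, 3, 4, 1, 6, 7, 8, 9, 5, 11, 12]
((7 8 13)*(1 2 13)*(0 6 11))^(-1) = (0 11 6)(1 8 7 13 2) = [11, 8, 1, 3, 4, 5, 0, 13, 7, 9, 10, 6, 12, 2]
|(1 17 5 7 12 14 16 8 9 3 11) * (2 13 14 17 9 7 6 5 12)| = 12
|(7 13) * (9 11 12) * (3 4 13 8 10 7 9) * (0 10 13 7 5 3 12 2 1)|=|(0 10 5 3 4 7 8 13 9 11 2 1)|=12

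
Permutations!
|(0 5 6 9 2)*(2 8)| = 6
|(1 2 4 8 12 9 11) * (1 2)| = 6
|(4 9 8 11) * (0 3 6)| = |(0 3 6)(4 9 8 11)| = 12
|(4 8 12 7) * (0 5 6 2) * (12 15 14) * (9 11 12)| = 8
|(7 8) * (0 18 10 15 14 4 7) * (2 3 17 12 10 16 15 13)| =24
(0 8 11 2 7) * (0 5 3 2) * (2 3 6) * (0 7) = (0 8 11 7 5 6 2) = [8, 1, 0, 3, 4, 6, 2, 5, 11, 9, 10, 7]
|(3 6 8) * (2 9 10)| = |(2 9 10)(3 6 8)| = 3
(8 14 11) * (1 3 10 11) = (1 3 10 11 8 14) = [0, 3, 2, 10, 4, 5, 6, 7, 14, 9, 11, 8, 12, 13, 1]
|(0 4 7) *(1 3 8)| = 3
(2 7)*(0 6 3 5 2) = (0 6 3 5 2 7) = [6, 1, 7, 5, 4, 2, 3, 0]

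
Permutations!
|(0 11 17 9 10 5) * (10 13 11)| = 12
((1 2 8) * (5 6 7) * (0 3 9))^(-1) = (0 9 3)(1 8 2)(5 7 6) = [9, 8, 1, 0, 4, 7, 5, 6, 2, 3]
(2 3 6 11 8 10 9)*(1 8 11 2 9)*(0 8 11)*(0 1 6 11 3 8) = (1 3 11)(2 8 10 6) = [0, 3, 8, 11, 4, 5, 2, 7, 10, 9, 6, 1]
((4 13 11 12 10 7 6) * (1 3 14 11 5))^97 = (1 13 6 10 11 3 5 4 7 12 14) = [0, 13, 2, 5, 7, 4, 10, 12, 8, 9, 11, 3, 14, 6, 1]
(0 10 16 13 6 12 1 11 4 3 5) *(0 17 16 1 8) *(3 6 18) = (0 10 1 11 4 6 12 8)(3 5 17 16 13 18) = [10, 11, 2, 5, 6, 17, 12, 7, 0, 9, 1, 4, 8, 18, 14, 15, 13, 16, 3]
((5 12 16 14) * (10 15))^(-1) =[0, 1, 2, 3, 4, 14, 6, 7, 8, 9, 15, 11, 5, 13, 16, 10, 12] =(5 14 16 12)(10 15)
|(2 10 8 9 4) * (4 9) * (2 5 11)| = |(2 10 8 4 5 11)| = 6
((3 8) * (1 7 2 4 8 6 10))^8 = [0, 1, 2, 3, 4, 5, 6, 7, 8, 9, 10] = (10)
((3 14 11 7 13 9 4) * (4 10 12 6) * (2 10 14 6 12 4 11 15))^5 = [0, 1, 11, 9, 13, 5, 14, 2, 8, 4, 7, 15, 12, 10, 3, 6] = (2 11 15 6 14 3 9 4 13 10 7)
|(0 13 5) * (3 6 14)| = 3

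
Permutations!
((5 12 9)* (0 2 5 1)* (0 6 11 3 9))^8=(12)(1 3 6 9 11)=[0, 3, 2, 6, 4, 5, 9, 7, 8, 11, 10, 1, 12]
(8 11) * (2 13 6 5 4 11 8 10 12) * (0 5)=[5, 1, 13, 3, 11, 4, 0, 7, 8, 9, 12, 10, 2, 6]=(0 5 4 11 10 12 2 13 6)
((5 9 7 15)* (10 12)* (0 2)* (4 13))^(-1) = (0 2)(4 13)(5 15 7 9)(10 12) = [2, 1, 0, 3, 13, 15, 6, 9, 8, 5, 12, 11, 10, 4, 14, 7]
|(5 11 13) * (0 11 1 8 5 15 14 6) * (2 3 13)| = |(0 11 2 3 13 15 14 6)(1 8 5)| = 24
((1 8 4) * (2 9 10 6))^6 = (2 10)(6 9) = [0, 1, 10, 3, 4, 5, 9, 7, 8, 6, 2]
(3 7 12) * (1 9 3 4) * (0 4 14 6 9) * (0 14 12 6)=(0 4 1 14)(3 7 6 9)=[4, 14, 2, 7, 1, 5, 9, 6, 8, 3, 10, 11, 12, 13, 0]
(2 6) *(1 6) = (1 6 2) = [0, 6, 1, 3, 4, 5, 2]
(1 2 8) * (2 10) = (1 10 2 8) = [0, 10, 8, 3, 4, 5, 6, 7, 1, 9, 2]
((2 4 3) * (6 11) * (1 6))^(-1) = (1 11 6)(2 3 4) = [0, 11, 3, 4, 2, 5, 1, 7, 8, 9, 10, 6]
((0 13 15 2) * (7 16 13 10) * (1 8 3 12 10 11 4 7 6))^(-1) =[2, 6, 15, 8, 11, 5, 10, 4, 1, 9, 12, 0, 3, 16, 14, 13, 7] =(0 2 15 13 16 7 4 11)(1 6 10 12 3 8)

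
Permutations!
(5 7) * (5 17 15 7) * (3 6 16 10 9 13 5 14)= [0, 1, 2, 6, 4, 14, 16, 17, 8, 13, 9, 11, 12, 5, 3, 7, 10, 15]= (3 6 16 10 9 13 5 14)(7 17 15)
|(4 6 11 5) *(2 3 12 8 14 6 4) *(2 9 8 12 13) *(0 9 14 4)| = |(0 9 8 4)(2 3 13)(5 14 6 11)| = 12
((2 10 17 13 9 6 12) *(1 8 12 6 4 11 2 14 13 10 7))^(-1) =(1 7 2 11 4 9 13 14 12 8)(10 17) =[0, 7, 11, 3, 9, 5, 6, 2, 1, 13, 17, 4, 8, 14, 12, 15, 16, 10]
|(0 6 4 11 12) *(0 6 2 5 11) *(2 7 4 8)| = |(0 7 4)(2 5 11 12 6 8)| = 6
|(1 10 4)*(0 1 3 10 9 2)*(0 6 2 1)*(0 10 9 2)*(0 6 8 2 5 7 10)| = 14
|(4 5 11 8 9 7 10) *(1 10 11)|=4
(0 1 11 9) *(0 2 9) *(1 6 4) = (0 6 4 1 11)(2 9) = [6, 11, 9, 3, 1, 5, 4, 7, 8, 2, 10, 0]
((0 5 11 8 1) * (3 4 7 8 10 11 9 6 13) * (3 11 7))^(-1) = [1, 8, 2, 4, 3, 0, 9, 10, 7, 5, 11, 13, 12, 6] = (0 1 8 7 10 11 13 6 9 5)(3 4)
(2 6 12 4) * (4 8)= [0, 1, 6, 3, 2, 5, 12, 7, 4, 9, 10, 11, 8]= (2 6 12 8 4)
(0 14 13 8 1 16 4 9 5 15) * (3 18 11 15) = (0 14 13 8 1 16 4 9 5 3 18 11 15) = [14, 16, 2, 18, 9, 3, 6, 7, 1, 5, 10, 15, 12, 8, 13, 0, 4, 17, 11]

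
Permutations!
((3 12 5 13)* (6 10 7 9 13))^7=(3 13 9 7 10 6 5 12)=[0, 1, 2, 13, 4, 12, 5, 10, 8, 7, 6, 11, 3, 9]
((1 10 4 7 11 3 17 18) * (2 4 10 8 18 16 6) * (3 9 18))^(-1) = (1 18 9 11 7 4 2 6 16 17 3 8) = [0, 18, 6, 8, 2, 5, 16, 4, 1, 11, 10, 7, 12, 13, 14, 15, 17, 3, 9]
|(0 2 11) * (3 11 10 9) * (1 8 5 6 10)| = |(0 2 1 8 5 6 10 9 3 11)| = 10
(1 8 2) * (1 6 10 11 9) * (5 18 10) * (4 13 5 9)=(1 8 2 6 9)(4 13 5 18 10 11)=[0, 8, 6, 3, 13, 18, 9, 7, 2, 1, 11, 4, 12, 5, 14, 15, 16, 17, 10]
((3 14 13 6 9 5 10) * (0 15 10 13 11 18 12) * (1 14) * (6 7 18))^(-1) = (0 12 18 7 13 5 9 6 11 14 1 3 10 15) = [12, 3, 2, 10, 4, 9, 11, 13, 8, 6, 15, 14, 18, 5, 1, 0, 16, 17, 7]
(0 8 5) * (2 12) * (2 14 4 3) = (0 8 5)(2 12 14 4 3) = [8, 1, 12, 2, 3, 0, 6, 7, 5, 9, 10, 11, 14, 13, 4]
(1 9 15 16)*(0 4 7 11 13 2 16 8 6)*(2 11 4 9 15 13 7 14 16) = [9, 15, 2, 3, 14, 5, 0, 4, 6, 13, 10, 7, 12, 11, 16, 8, 1] = (0 9 13 11 7 4 14 16 1 15 8 6)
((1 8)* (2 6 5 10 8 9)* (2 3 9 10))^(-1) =(1 8 10)(2 5 6)(3 9) =[0, 8, 5, 9, 4, 6, 2, 7, 10, 3, 1]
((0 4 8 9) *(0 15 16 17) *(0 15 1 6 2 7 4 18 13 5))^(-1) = (0 5 13 18)(1 9 8 4 7 2 6)(15 17 16) = [5, 9, 6, 3, 7, 13, 1, 2, 4, 8, 10, 11, 12, 18, 14, 17, 15, 16, 0]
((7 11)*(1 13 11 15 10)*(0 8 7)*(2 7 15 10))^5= (0 10 8 1 15 13 2 11 7)= [10, 15, 11, 3, 4, 5, 6, 0, 1, 9, 8, 7, 12, 2, 14, 13]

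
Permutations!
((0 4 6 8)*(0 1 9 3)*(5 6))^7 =(0 3 9 1 8 6 5 4) =[3, 8, 2, 9, 0, 4, 5, 7, 6, 1]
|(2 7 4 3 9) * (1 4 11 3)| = |(1 4)(2 7 11 3 9)| = 10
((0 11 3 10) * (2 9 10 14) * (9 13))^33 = (0 11 3 14 2 13 9 10) = [11, 1, 13, 14, 4, 5, 6, 7, 8, 10, 0, 3, 12, 9, 2]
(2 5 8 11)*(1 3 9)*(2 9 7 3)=(1 2 5 8 11 9)(3 7)=[0, 2, 5, 7, 4, 8, 6, 3, 11, 1, 10, 9]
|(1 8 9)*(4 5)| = |(1 8 9)(4 5)| = 6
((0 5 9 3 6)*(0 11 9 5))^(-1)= [0, 1, 2, 9, 4, 5, 3, 7, 8, 11, 10, 6]= (3 9 11 6)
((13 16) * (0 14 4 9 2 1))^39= (0 9)(1 4)(2 14)(13 16)= [9, 4, 14, 3, 1, 5, 6, 7, 8, 0, 10, 11, 12, 16, 2, 15, 13]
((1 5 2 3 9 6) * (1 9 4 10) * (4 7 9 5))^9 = (10)(2 9)(3 6)(5 7) = [0, 1, 9, 6, 4, 7, 3, 5, 8, 2, 10]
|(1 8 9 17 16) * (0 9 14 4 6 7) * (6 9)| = 21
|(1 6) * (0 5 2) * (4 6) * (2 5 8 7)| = |(0 8 7 2)(1 4 6)| = 12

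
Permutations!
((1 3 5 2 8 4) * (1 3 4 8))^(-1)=(8)(1 2 5 3 4)=[0, 2, 5, 4, 1, 3, 6, 7, 8]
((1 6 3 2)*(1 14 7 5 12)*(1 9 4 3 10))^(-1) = (1 10 6)(2 3 4 9 12 5 7 14) = [0, 10, 3, 4, 9, 7, 1, 14, 8, 12, 6, 11, 5, 13, 2]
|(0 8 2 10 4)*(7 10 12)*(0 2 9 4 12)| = 15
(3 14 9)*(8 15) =(3 14 9)(8 15) =[0, 1, 2, 14, 4, 5, 6, 7, 15, 3, 10, 11, 12, 13, 9, 8]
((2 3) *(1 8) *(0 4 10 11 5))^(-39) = (0 4 10 11 5)(1 8)(2 3) = [4, 8, 3, 2, 10, 0, 6, 7, 1, 9, 11, 5]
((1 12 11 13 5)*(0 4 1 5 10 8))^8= [0, 1, 2, 3, 4, 5, 6, 7, 8, 9, 10, 11, 12, 13]= (13)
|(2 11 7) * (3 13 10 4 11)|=|(2 3 13 10 4 11 7)|=7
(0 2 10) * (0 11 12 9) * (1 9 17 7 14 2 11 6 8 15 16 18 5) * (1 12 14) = (0 11 14 2 10 6 8 15 16 18 5 12 17 7 1 9) = [11, 9, 10, 3, 4, 12, 8, 1, 15, 0, 6, 14, 17, 13, 2, 16, 18, 7, 5]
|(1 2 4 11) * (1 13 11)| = 6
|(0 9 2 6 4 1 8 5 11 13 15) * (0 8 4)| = |(0 9 2 6)(1 4)(5 11 13 15 8)| = 20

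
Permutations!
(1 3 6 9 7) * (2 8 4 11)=(1 3 6 9 7)(2 8 4 11)=[0, 3, 8, 6, 11, 5, 9, 1, 4, 7, 10, 2]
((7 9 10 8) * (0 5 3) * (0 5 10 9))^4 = (10) = [0, 1, 2, 3, 4, 5, 6, 7, 8, 9, 10]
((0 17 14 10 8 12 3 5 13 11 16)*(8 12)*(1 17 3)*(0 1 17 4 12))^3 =(0 13 1 17)(3 11 4 14)(5 16 12 10) =[13, 17, 2, 11, 14, 16, 6, 7, 8, 9, 5, 4, 10, 1, 3, 15, 12, 0]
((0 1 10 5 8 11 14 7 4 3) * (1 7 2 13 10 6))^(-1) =[3, 6, 14, 4, 7, 10, 1, 0, 5, 9, 13, 8, 12, 2, 11] =(0 3 4 7)(1 6)(2 14 11 8 5 10 13)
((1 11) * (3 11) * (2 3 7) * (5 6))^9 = [0, 11, 7, 2, 4, 6, 5, 1, 8, 9, 10, 3] = (1 11 3 2 7)(5 6)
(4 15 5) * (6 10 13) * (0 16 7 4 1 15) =[16, 15, 2, 3, 0, 1, 10, 4, 8, 9, 13, 11, 12, 6, 14, 5, 7] =(0 16 7 4)(1 15 5)(6 10 13)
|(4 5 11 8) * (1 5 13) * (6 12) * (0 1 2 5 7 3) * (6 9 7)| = 42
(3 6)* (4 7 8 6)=[0, 1, 2, 4, 7, 5, 3, 8, 6]=(3 4 7 8 6)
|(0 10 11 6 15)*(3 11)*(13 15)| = 7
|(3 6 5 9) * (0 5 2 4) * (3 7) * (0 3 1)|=20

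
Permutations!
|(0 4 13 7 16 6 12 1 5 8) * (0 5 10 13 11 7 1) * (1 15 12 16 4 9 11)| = 10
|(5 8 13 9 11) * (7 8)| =|(5 7 8 13 9 11)| =6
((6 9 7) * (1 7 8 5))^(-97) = (1 5 8 9 6 7) = [0, 5, 2, 3, 4, 8, 7, 1, 9, 6]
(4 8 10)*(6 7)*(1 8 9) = (1 8 10 4 9)(6 7) = [0, 8, 2, 3, 9, 5, 7, 6, 10, 1, 4]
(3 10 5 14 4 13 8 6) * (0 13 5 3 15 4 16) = [13, 1, 2, 10, 5, 14, 15, 7, 6, 9, 3, 11, 12, 8, 16, 4, 0] = (0 13 8 6 15 4 5 14 16)(3 10)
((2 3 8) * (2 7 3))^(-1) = (3 7 8) = [0, 1, 2, 7, 4, 5, 6, 8, 3]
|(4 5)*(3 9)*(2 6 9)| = |(2 6 9 3)(4 5)| = 4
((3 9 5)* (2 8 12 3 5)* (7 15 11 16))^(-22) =[0, 1, 3, 8, 4, 5, 6, 11, 9, 12, 10, 7, 2, 13, 14, 16, 15] =(2 3 8 9 12)(7 11)(15 16)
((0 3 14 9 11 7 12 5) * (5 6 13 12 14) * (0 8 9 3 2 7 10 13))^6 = (0 8 6 5 12 3 13 14 10 7 11 2 9) = [8, 1, 9, 13, 4, 12, 5, 11, 6, 0, 7, 2, 3, 14, 10]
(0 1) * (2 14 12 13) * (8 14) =[1, 0, 8, 3, 4, 5, 6, 7, 14, 9, 10, 11, 13, 2, 12] =(0 1)(2 8 14 12 13)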